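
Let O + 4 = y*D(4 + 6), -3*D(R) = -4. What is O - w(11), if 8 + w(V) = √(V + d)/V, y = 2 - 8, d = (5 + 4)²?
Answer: -4 - 2*√23/11 ≈ -4.8720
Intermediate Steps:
D(R) = 4/3 (D(R) = -⅓*(-4) = 4/3)
d = 81 (d = 9² = 81)
y = -6
w(V) = -8 + √(81 + V)/V (w(V) = -8 + √(V + 81)/V = -8 + √(81 + V)/V)
O = -12 (O = -4 - 6*4/3 = -4 - 8 = -12)
O - w(11) = -12 - (-8 + √(81 + 11)/11) = -12 - (-8 + √92/11) = -12 - (-8 + (2*√23)/11) = -12 - (-8 + 2*√23/11) = -12 + (8 - 2*√23/11) = -4 - 2*√23/11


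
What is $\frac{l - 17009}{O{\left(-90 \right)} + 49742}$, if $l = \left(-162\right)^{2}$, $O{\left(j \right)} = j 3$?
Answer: $\frac{9235}{49472} \approx 0.18667$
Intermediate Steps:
$O{\left(j \right)} = 3 j$
$l = 26244$
$\frac{l - 17009}{O{\left(-90 \right)} + 49742} = \frac{26244 - 17009}{3 \left(-90\right) + 49742} = \frac{9235}{-270 + 49742} = \frac{9235}{49472}$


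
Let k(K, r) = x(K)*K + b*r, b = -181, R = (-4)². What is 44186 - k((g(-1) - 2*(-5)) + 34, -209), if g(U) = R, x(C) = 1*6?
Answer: 5997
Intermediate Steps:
R = 16
x(C) = 6
g(U) = 16
k(K, r) = -181*r + 6*K (k(K, r) = 6*K - 181*r = -181*r + 6*K)
44186 - k((g(-1) - 2*(-5)) + 34, -209) = 44186 - (-181*(-209) + 6*((16 - 2*(-5)) + 34)) = 44186 - (37829 + 6*((16 + 10) + 34)) = 44186 - (37829 + 6*(26 + 34)) = 44186 - (37829 + 6*60) = 44186 - (37829 + 360) = 44186 - 1*38189 = 44186 - 38189 = 5997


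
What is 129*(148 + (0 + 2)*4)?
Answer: 20124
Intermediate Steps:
129*(148 + (0 + 2)*4) = 129*(148 + 2*4) = 129*(148 + 8) = 129*156 = 20124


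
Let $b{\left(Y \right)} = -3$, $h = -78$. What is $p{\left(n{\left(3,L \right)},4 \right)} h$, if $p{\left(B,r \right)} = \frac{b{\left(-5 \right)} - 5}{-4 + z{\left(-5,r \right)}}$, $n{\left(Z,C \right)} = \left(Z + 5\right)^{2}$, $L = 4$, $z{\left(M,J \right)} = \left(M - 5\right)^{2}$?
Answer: $\frac{13}{2} \approx 6.5$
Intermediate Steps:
$z{\left(M,J \right)} = \left(-5 + M\right)^{2}$
$n{\left(Z,C \right)} = \left(5 + Z\right)^{2}$
$p{\left(B,r \right)} = - \frac{1}{12}$ ($p{\left(B,r \right)} = \frac{-3 - 5}{-4 + \left(-5 - 5\right)^{2}} = - \frac{8}{-4 + \left(-10\right)^{2}} = - \frac{8}{-4 + 100} = - \frac{8}{96} = \left(-8\right) \frac{1}{96} = - \frac{1}{12}$)
$p{\left(n{\left(3,L \right)},4 \right)} h = \left(- \frac{1}{12}\right) \left(-78\right) = \frac{13}{2}$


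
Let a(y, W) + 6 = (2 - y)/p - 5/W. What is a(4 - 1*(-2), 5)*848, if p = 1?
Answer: -9328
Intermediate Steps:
a(y, W) = -4 - y - 5/W (a(y, W) = -6 + ((2 - y)/1 - 5/W) = -6 + ((2 - y)*1 - 5/W) = -6 + ((2 - y) - 5/W) = -6 + (2 - y - 5/W) = -4 - y - 5/W)
a(4 - 1*(-2), 5)*848 = (-4 - (4 - 1*(-2)) - 5/5)*848 = (-4 - (4 + 2) - 5*1/5)*848 = (-4 - 1*6 - 1)*848 = (-4 - 6 - 1)*848 = -11*848 = -9328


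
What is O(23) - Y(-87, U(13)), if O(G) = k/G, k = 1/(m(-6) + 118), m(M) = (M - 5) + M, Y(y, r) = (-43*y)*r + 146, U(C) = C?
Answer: -113313616/2323 ≈ -48779.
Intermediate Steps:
Y(y, r) = 146 - 43*r*y (Y(y, r) = -43*r*y + 146 = 146 - 43*r*y)
m(M) = -5 + 2*M (m(M) = (-5 + M) + M = -5 + 2*M)
k = 1/101 (k = 1/((-5 + 2*(-6)) + 118) = 1/((-5 - 12) + 118) = 1/(-17 + 118) = 1/101 ≈ 0.0099010)
O(G) = 1/(101*G)
O(23) - Y(-87, U(13)) = (1/101)/23 - (146 - 43*13*(-87)) = (1/101)*(1/23) - (146 + 48633) = 1/2323 - 1*48779 = 1/2323 - 48779 = -113313616/2323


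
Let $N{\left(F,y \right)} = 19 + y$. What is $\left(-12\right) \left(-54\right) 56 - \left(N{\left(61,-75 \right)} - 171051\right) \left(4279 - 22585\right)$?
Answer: $-3132248454$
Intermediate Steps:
$\left(-12\right) \left(-54\right) 56 - \left(N{\left(61,-75 \right)} - 171051\right) \left(4279 - 22585\right) = \left(-12\right) \left(-54\right) 56 - \left(\left(19 - 75\right) - 171051\right) \left(4279 - 22585\right) = 648 \cdot 56 - \left(-56 - 171051\right) \left(-18306\right) = 36288 - \left(-171107\right) \left(-18306\right) = 36288 - 3132284742 = -3132248454$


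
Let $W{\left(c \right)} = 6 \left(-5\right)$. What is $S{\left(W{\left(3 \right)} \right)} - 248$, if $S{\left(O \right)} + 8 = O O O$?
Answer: $-27256$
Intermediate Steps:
$W{\left(c \right)} = -30$
$S{\left(O \right)} = -8 + O^{3}$ ($S{\left(O \right)} = -8 + O O O = -8 + O^{2} O = -8 + O^{3}$)
$S{\left(W{\left(3 \right)} \right)} - 248 = \left(-8 + \left(-30\right)^{3}\right) - 248 = \left(-8 - 27000\right) - 248 = -27008 - 248 = -27256$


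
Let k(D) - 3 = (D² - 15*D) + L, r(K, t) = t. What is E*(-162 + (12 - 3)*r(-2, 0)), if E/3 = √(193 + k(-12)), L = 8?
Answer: -1944*√33 ≈ -11167.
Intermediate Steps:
k(D) = 11 + D² - 15*D (k(D) = 3 + ((D² - 15*D) + 8) = 3 + (8 + D² - 15*D) = 11 + D² - 15*D)
E = 12*√33 (E = 3*√(193 + (11 + (-12)² - 15*(-12))) = 3*√(193 + (11 + 144 + 180)) = 3*√(193 + 335) = 3*√528 = 3*(4*√33) = 12*√33 ≈ 68.935)
E*(-162 + (12 - 3)*r(-2, 0)) = (12*√33)*(-162 + (12 - 3)*0) = (12*√33)*(-162 + 9*0) = (12*√33)*(-162 + 0) = (12*√33)*(-162) = -1944*√33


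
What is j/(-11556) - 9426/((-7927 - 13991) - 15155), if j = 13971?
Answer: -136340009/142805196 ≈ -0.95473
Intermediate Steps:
j/(-11556) - 9426/((-7927 - 13991) - 15155) = 13971/(-11556) - 9426/((-7927 - 13991) - 15155) = 13971*(-1/11556) - 9426/(-21918 - 15155) = -4657/3852 - 9426/(-37073) = -4657/3852 - 9426*(-1/37073) = -4657/3852 + 9426/37073 = -136340009/142805196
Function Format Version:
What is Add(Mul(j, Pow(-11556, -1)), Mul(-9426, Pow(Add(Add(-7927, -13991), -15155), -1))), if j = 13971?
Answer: Rational(-136340009, 142805196) ≈ -0.95473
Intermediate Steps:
Add(Mul(j, Pow(-11556, -1)), Mul(-9426, Pow(Add(Add(-7927, -13991), -15155), -1))) = Add(Mul(13971, Pow(-11556, -1)), Mul(-9426, Pow(Add(Add(-7927, -13991), -15155), -1))) = Add(Mul(13971, Rational(-1, 11556)), Mul(-9426, Pow(Add(-21918, -15155), -1))) = Add(Rational(-4657, 3852), Mul(-9426, Pow(-37073, -1))) = Add(Rational(-4657, 3852), Mul(-9426, Rational(-1, 37073))) = Add(Rational(-4657, 3852), Rational(9426, 37073)) = Rational(-136340009, 142805196)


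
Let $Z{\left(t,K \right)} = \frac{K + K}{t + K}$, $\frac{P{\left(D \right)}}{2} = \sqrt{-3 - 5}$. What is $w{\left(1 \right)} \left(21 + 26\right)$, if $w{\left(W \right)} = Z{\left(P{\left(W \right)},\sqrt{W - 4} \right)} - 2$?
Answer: $- \frac{376 \sqrt{2}}{\sqrt{3} + 4 \sqrt{2}} \approx -71.965$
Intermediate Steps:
$P{\left(D \right)} = 4 i \sqrt{2}$ ($P{\left(D \right)} = 2 \sqrt{-3 - 5} = 2 \sqrt{-8} = 2 \cdot 2 i \sqrt{2} = 4 i \sqrt{2}$)
$Z{\left(t,K \right)} = \frac{2 K}{K + t}$
$w{\left(W \right)} = -2 + \frac{2 \sqrt{-4 + W}}{\sqrt{-4 + W} + 4 i \sqrt{2}}$ ($w{\left(W \right)} = \frac{2 \sqrt{W - 4}}{\sqrt{W - 4} + 4 i \sqrt{2}} - 2 = \frac{2 \sqrt{-4 + W}}{\sqrt{-4 + W} + 4 i \sqrt{2}} - 2 = -2 + \frac{2 \sqrt{-4 + W}}{\sqrt{-4 + W} + 4 i \sqrt{2}}$)
$w{\left(1 \right)} \left(21 + 26\right) = \frac{8 \sqrt{2}}{- 4 \sqrt{2} + i \sqrt{-4 + 1}} \left(21 + 26\right) = \frac{8 \sqrt{2}}{- 4 \sqrt{2} + i \sqrt{-3}} \cdot 47 = \frac{8 \sqrt{2}}{- 4 \sqrt{2} + i i \sqrt{3}} \cdot 47 = \frac{8 \sqrt{2}}{- 4 \sqrt{2} - \sqrt{3}} \cdot 47 = \frac{8 \sqrt{2}}{- \sqrt{3} - 4 \sqrt{2}} \cdot 47 = \frac{376 \sqrt{2}}{- \sqrt{3} - 4 \sqrt{2}}$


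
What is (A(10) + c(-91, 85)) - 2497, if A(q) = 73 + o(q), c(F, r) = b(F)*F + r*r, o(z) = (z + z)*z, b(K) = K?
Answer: 13282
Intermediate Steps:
o(z) = 2*z**2 (o(z) = (2*z)*z = 2*z**2)
c(F, r) = F**2 + r**2 (c(F, r) = F*F + r*r = F**2 + r**2)
A(q) = 73 + 2*q**2
(A(10) + c(-91, 85)) - 2497 = ((73 + 2*10**2) + ((-91)**2 + 85**2)) - 2497 = ((73 + 2*100) + (8281 + 7225)) - 2497 = ((73 + 200) + 15506) - 2497 = (273 + 15506) - 2497 = 15779 - 2497 = 13282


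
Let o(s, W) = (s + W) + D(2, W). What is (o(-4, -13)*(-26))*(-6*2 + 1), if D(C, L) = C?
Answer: -4290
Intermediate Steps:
o(s, W) = 2 + W + s (o(s, W) = (s + W) + 2 = (W + s) + 2 = 2 + W + s)
(o(-4, -13)*(-26))*(-6*2 + 1) = ((2 - 13 - 4)*(-26))*(-6*2 + 1) = (-15*(-26))*(-12 + 1) = 390*(-11) = -4290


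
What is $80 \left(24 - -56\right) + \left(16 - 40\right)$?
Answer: $6376$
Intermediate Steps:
$80 \left(24 - -56\right) + \left(16 - 40\right) = 80 \left(24 + 56\right) - 24 = 80 \cdot 80 - 24 = 6400 - 24 = 6376$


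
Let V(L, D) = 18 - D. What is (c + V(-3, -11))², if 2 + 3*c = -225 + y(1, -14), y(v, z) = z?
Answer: 23716/9 ≈ 2635.1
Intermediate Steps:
c = -241/3 (c = -⅔ + (-225 - 14)/3 = -⅔ + (⅓)*(-239) = -⅔ - 239/3 = -241/3 ≈ -80.333)
(c + V(-3, -11))² = (-241/3 + (18 - 1*(-11)))² = (-241/3 + (18 + 11))² = (-241/3 + 29)² = (-154/3)² = 23716/9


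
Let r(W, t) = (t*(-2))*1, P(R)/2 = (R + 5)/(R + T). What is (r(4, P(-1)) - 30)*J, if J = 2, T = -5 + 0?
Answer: -164/3 ≈ -54.667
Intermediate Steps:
T = -5
P(R) = 2*(5 + R)/(-5 + R) (P(R) = 2*((R + 5)/(R - 5)) = 2*((5 + R)/(-5 + R)) = 2*(5 + R)/(-5 + R))
r(W, t) = -2*t (r(W, t) = -2*t*1 = -2*t)
(r(4, P(-1)) - 30)*J = (-4*(5 - 1)/(-5 - 1) - 30)*2 = (-4*4/(-6) - 30)*2 = (-4*(-1)*4/6 - 30)*2 = (-2*(-4/3) - 30)*2 = (8/3 - 30)*2 = -82/3*2 = -164/3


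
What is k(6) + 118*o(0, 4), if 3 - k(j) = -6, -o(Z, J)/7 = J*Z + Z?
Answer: 9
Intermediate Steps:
o(Z, J) = -7*Z - 7*J*Z (o(Z, J) = -7*(J*Z + Z) = -7*(Z + J*Z) = -7*Z - 7*J*Z)
k(j) = 9 (k(j) = 3 - 1*(-6) = 3 + 6 = 9)
k(6) + 118*o(0, 4) = 9 + 118*(-7*0*(1 + 4)) = 9 + 118*(-7*0*5) = 9 + 118*0 = 9 + 0 = 9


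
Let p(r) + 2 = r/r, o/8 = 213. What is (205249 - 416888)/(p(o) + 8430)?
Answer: -211639/8429 ≈ -25.108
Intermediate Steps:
o = 1704 (o = 8*213 = 1704)
p(r) = -1 (p(r) = -2 + r/r = -2 + 1 = -1)
(205249 - 416888)/(p(o) + 8430) = (205249 - 416888)/(-1 + 8430) = -211639/8429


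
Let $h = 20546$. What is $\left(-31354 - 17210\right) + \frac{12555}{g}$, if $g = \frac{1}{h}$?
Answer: $257906466$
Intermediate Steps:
$g = \frac{1}{20546} \approx 4.8671 \cdot 10^{-5}$
$\left(-31354 - 17210\right) + \frac{12555}{g} = \left(-31354 - 17210\right) + 12555 \frac{1}{\frac{1}{20546}} = -48564 + 12555 \cdot 20546 = -48564 + 257955030 = 257906466$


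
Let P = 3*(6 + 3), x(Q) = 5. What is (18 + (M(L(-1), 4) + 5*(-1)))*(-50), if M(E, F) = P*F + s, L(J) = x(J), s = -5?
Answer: -5800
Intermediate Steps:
L(J) = 5
P = 27 (P = 3*9 = 27)
M(E, F) = -5 + 27*F (M(E, F) = 27*F - 5 = -5 + 27*F)
(18 + (M(L(-1), 4) + 5*(-1)))*(-50) = (18 + ((-5 + 27*4) + 5*(-1)))*(-50) = (18 + ((-5 + 108) - 5))*(-50) = (18 + (103 - 5))*(-50) = (18 + 98)*(-50) = 116*(-50) = -5800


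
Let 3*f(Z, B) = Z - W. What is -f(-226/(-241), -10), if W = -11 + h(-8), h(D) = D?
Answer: -4805/723 ≈ -6.6459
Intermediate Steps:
W = -19 (W = -11 - 8 = -19)
f(Z, B) = 19/3 + Z/3 (f(Z, B) = (Z - 1*(-19))/3 = (Z + 19)/3 = (19 + Z)/3 = 19/3 + Z/3)
-f(-226/(-241), -10) = -(19/3 + (-226/(-241))/3) = -(19/3 + (-226*(-1/241))/3) = -(19/3 + (⅓)*(226/241)) = -(19/3 + 226/723) = -1*4805/723 = -4805/723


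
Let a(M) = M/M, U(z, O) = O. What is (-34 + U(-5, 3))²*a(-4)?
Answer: 961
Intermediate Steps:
a(M) = 1
(-34 + U(-5, 3))²*a(-4) = (-34 + 3)²*1 = (-31)²*1 = 961*1 = 961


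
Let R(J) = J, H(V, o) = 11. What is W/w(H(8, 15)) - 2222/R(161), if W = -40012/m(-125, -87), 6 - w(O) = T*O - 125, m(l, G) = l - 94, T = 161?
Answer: -201123863/14456190 ≈ -13.913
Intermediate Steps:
m(l, G) = -94 + l
w(O) = 131 - 161*O (w(O) = 6 - (161*O - 125) = 6 - (-125 + 161*O) = 6 + (125 - 161*O) = 131 - 161*O)
W = 40012/219 (W = -40012/(-94 - 125) = -40012/(-219) = -40012*(-1/219) = 40012/219 ≈ 182.70)
W/w(H(8, 15)) - 2222/R(161) = 40012/(219*(131 - 161*11)) - 2222/161 = 40012/(219*(131 - 1771)) - 2222*1/161 = (40012/219)/(-1640) - 2222/161 = (40012/219)*(-1/1640) - 2222/161 = -10003/89790 - 2222/161 = -201123863/14456190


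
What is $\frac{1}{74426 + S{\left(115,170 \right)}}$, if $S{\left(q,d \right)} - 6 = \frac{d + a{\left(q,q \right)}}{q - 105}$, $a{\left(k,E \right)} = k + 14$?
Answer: $\frac{10}{744619} \approx 1.343 \cdot 10^{-5}$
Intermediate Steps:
$a{\left(k,E \right)} = 14 + k$
$S{\left(q,d \right)} = 6 + \frac{14 + d + q}{-105 + q}$ ($S{\left(q,d \right)} = 6 + \frac{d + \left(14 + q\right)}{q - 105} = 6 + \frac{14 + d + q}{-105 + q}$)
$\frac{1}{74426 + S{\left(115,170 \right)}} = \frac{1}{74426 + \frac{-616 + 170 + 7 \cdot 115}{-105 + 115}} = \frac{1}{74426 + \frac{-616 + 170 + 805}{10}} = \frac{1}{74426 + \frac{1}{10} \cdot 359} = \frac{1}{74426 + \frac{359}{10}} = \frac{1}{\frac{744619}{10}} = \frac{10}{744619}$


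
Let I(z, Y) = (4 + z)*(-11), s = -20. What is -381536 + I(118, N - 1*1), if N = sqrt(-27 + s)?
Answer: -382878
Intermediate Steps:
N = I*sqrt(47) (N = sqrt(-27 - 20) = sqrt(-47) = I*sqrt(47) ≈ 6.8557*I)
I(z, Y) = -44 - 11*z
-381536 + I(118, N - 1*1) = -381536 + (-44 - 11*118) = -381536 + (-44 - 1298) = -381536 - 1342 = -382878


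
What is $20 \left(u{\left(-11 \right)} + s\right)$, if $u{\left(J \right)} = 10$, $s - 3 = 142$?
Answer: $3100$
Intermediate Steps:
$s = 145$ ($s = 3 + 142 = 145$)
$20 \left(u{\left(-11 \right)} + s\right) = 20 \left(10 + 145\right) = 20 \cdot 155 = 3100$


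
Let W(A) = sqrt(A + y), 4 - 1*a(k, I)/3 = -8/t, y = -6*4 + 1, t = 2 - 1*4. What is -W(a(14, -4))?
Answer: -I*sqrt(23) ≈ -4.7958*I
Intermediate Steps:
t = -2 (t = 2 - 4 = -2)
y = -23 (y = -24 + 1 = -23)
a(k, I) = 0 (a(k, I) = 12 - (-24)/(-2) = 12 - (-24)*(-1)/2 = 12 - 3*4 = 12 - 12 = 0)
W(A) = sqrt(-23 + A) (W(A) = sqrt(A - 23) = sqrt(-23 + A))
-W(a(14, -4)) = -sqrt(-23 + 0) = -sqrt(-23) = -I*sqrt(23)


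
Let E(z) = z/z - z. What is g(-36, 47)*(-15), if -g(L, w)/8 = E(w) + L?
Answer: -9840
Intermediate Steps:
E(z) = 1 - z
g(L, w) = -8 - 8*L + 8*w (g(L, w) = -8*((1 - w) + L) = -8*(1 + L - w) = -8 - 8*L + 8*w)
g(-36, 47)*(-15) = (-8 - 8*(-36) + 8*47)*(-15) = (-8 + 288 + 376)*(-15) = 656*(-15) = -9840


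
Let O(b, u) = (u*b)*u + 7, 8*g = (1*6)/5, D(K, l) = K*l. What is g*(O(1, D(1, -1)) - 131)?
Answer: -369/20 ≈ -18.450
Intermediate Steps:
g = 3/20 (g = ((1*6)/5)/8 = (6*(⅕))/8 = (⅛)*(6/5) = 3/20 ≈ 0.15000)
O(b, u) = 7 + b*u² (O(b, u) = (b*u)*u + 7 = b*u² + 7 = 7 + b*u²)
g*(O(1, D(1, -1)) - 131) = 3*((7 + 1*(1*(-1))²) - 131)/20 = 3*((7 + 1*(-1)²) - 131)/20 = 3*((7 + 1*1) - 131)/20 = 3*((7 + 1) - 131)/20 = 3*(8 - 131)/20 = (3/20)*(-123) = -369/20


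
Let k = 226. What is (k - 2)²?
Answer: 50176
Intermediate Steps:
(k - 2)² = (226 - 2)² = 224² = 50176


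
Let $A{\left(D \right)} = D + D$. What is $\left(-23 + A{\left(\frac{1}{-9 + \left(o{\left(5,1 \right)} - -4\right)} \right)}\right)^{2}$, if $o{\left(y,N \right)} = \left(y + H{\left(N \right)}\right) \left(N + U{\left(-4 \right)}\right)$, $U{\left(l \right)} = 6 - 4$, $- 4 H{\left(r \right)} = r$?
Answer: $\frac{710649}{1369} \approx 519.1$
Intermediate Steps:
$H{\left(r \right)} = - \frac{r}{4}$
$U{\left(l \right)} = 2$ ($U{\left(l \right)} = 6 - 4 = 2$)
$o{\left(y,N \right)} = \left(2 + N\right) \left(y - \frac{N}{4}\right)$ ($o{\left(y,N \right)} = \left(y - \frac{N}{4}\right) \left(N + 2\right) = \left(y - \frac{N}{4}\right) \left(2 + N\right) = \left(2 + N\right) \left(y - \frac{N}{4}\right)$)
$A{\left(D \right)} = 2 D$
$\left(-23 + A{\left(\frac{1}{-9 + \left(o{\left(5,1 \right)} - -4\right)} \right)}\right)^{2} = \left(-23 + \frac{2}{-9 + \left(\left(2 \cdot 5 - \frac{1}{2} - \frac{1^{2}}{4} + 1 \cdot 5\right) - -4\right)}\right)^{2} = \left(-23 + \frac{2}{-9 + \left(\left(10 - \frac{1}{2} - \frac{1}{4} + 5\right) + 4\right)}\right)^{2} = \left(-23 + \frac{2}{-9 + \left(\frac{57}{4} + 4\right)}\right)^{2} = \left(-23 + \frac{2}{-9 + \frac{73}{4}}\right)^{2} = \left(-23 + \frac{2}{\frac{37}{4}}\right)^{2} = \left(-23 + 2 \cdot \frac{4}{37}\right)^{2} = \left(-23 + \frac{8}{37}\right)^{2} = \left(- \frac{843}{37}\right)^{2} = \frac{710649}{1369}$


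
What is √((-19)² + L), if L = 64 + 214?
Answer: 3*√71 ≈ 25.278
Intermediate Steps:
L = 278
√((-19)² + L) = √((-19)² + 278) = √(361 + 278) = √639 = 3*√71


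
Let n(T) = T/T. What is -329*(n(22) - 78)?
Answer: 25333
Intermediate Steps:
n(T) = 1
-329*(n(22) - 78) = -329*(1 - 78) = -329*(-77) = 25333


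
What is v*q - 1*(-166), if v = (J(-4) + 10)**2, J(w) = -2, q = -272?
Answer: -17242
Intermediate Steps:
v = 64 (v = (-2 + 10)**2 = 8**2 = 64)
v*q - 1*(-166) = 64*(-272) - 1*(-166) = -17408 + 166 = -17242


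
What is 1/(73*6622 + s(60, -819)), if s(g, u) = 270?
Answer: 1/483676 ≈ 2.0675e-6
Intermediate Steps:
1/(73*6622 + s(60, -819)) = 1/(73*6622 + 270) = 1/(483406 + 270) = 1/483676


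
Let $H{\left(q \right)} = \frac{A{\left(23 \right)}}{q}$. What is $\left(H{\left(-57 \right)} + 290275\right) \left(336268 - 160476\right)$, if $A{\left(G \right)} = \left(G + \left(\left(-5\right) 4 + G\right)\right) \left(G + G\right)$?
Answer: $\frac{2908387052368}{57} \approx 5.1024 \cdot 10^{10}$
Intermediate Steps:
$A{\left(G \right)} = 2 G \left(-20 + 2 G\right)$ ($A{\left(G \right)} = \left(G + \left(-20 + G\right)\right) 2 G = \left(-20 + 2 G\right) 2 G = 2 G \left(-20 + 2 G\right)$)
$H{\left(q \right)} = \frac{1196}{q}$ ($H{\left(q \right)} = \frac{4 \cdot 23 \left(-10 + 23\right)}{q} = \frac{4 \cdot 23 \cdot 13}{q} = \frac{1196}{q}$)
$\left(H{\left(-57 \right)} + 290275\right) \left(336268 - 160476\right) = \left(\frac{1196}{-57} + 290275\right) \left(336268 - 160476\right) = \left(1196 \left(- \frac{1}{57}\right) + 290275\right) 175792 = \left(- \frac{1196}{57} + 290275\right) 175792 = \frac{16544479}{57} \cdot 175792 = \frac{2908387052368}{57}$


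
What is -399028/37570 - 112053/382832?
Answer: -78485259253/7191499120 ≈ -10.914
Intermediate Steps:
-399028/37570 - 112053/382832 = -399028*1/37570 - 112053*1/382832 = -199514/18785 - 112053/382832 = -78485259253/7191499120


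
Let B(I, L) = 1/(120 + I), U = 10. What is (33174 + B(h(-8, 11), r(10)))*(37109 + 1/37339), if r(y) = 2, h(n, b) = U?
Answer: 2987811757333596/2427035 ≈ 1.2311e+9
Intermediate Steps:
h(n, b) = 10
(33174 + B(h(-8, 11), r(10)))*(37109 + 1/37339) = (33174 + 1/(120 + 10))*(37109 + 1/37339) = (33174 + 1/130)*(37109 + 1/37339) = (33174 + 1/130)*(1385612952/37339) = (4312621/130)*(1385612952/37339) = 2987811757333596/2427035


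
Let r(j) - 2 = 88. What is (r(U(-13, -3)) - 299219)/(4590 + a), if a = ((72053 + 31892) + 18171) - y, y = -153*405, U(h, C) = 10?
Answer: -299129/188671 ≈ -1.5855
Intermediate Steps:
r(j) = 90 (r(j) = 2 + 88 = 90)
y = -61965
a = 184081 (a = ((72053 + 31892) + 18171) - 1*(-61965) = (103945 + 18171) + 61965 = 122116 + 61965 = 184081)
(r(U(-13, -3)) - 299219)/(4590 + a) = (90 - 299219)/(4590 + 184081) = -299129/188671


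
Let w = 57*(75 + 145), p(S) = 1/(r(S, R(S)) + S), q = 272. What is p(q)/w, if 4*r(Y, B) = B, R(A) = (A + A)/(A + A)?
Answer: 1/3414015 ≈ 2.9291e-7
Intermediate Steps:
R(A) = 1 (R(A) = (2*A)/((2*A)) = (2*A)*(1/(2*A)) = 1)
r(Y, B) = B/4
p(S) = 1/(¼ + S) (p(S) = 1/((¼)*1 + S) = 1/(¼ + S))
w = 12540 (w = 57*220 = 12540)
p(q)/w = (4/(1 + 4*272))/12540 = (4/(1 + 1088))*(1/12540) = (4/1089)*(1/12540) = 1/3414015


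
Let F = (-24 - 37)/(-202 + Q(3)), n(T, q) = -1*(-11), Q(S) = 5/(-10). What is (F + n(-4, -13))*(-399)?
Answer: -608741/135 ≈ -4509.2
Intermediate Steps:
Q(S) = -½ (Q(S) = 5*(-⅒) = -½)
n(T, q) = 11
F = 122/405 (F = (-24 - 37)/(-202 - ½) = -61/(-405/2) = -61*(-2/405) = 122/405 ≈ 0.30123)
(F + n(-4, -13))*(-399) = (122/405 + 11)*(-399) = (4577/405)*(-399) = -608741/135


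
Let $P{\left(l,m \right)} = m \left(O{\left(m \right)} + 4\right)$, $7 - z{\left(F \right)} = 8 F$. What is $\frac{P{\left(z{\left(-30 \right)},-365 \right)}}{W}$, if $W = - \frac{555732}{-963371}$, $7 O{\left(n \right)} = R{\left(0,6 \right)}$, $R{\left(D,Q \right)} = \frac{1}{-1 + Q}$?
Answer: $- \frac{3305325901}{1296708} \approx -2549.0$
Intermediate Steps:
$O{\left(n \right)} = \frac{1}{35}$ ($O{\left(n \right)} = \frac{1}{7 \left(-1 + 6\right)} = \frac{1}{7 \cdot 5} = \frac{1}{7} \cdot \frac{1}{5} = \frac{1}{35}$)
$z{\left(F \right)} = 7 - 8 F$
$P{\left(l,m \right)} = \frac{141 m}{35}$ ($P{\left(l,m \right)} = m \left(\frac{1}{35} + 4\right) = m \frac{141}{35} = \frac{141 m}{35}$)
$W = \frac{555732}{963371}$ ($W = \left(-555732\right) \left(- \frac{1}{963371}\right) = \frac{555732}{963371} \approx 0.57686$)
$\frac{P{\left(z{\left(-30 \right)},-365 \right)}}{W} = \frac{\frac{141}{35} \left(-365\right)}{\frac{555732}{963371}} = \left(- \frac{10293}{7}\right) \frac{963371}{555732} = - \frac{3305325901}{1296708}$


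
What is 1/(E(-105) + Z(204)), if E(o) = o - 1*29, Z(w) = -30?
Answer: -1/164 ≈ -0.0060976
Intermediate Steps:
E(o) = -29 + o (E(o) = o - 29 = -29 + o)
1/(E(-105) + Z(204)) = 1/((-29 - 105) - 30) = 1/(-134 - 30) = 1/(-164) = -1/164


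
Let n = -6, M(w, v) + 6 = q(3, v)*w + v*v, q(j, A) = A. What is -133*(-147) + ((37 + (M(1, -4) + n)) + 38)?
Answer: 19626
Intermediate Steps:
M(w, v) = -6 + v**2 + v*w (M(w, v) = -6 + (v*w + v*v) = -6 + (v*w + v**2) = -6 + (v**2 + v*w) = -6 + v**2 + v*w)
-133*(-147) + ((37 + (M(1, -4) + n)) + 38) = -133*(-147) + ((37 + ((-6 + (-4)**2 - 4*1) - 6)) + 38) = 19551 + ((37 + ((-6 + 16 - 4) - 6)) + 38) = 19551 + ((37 + (6 - 6)) + 38) = 19551 + ((37 + 0) + 38) = 19551 + (37 + 38) = 19551 + 75 = 19626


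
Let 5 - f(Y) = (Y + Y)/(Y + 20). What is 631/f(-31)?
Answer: -6941/7 ≈ -991.57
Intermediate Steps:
f(Y) = 5 - 2*Y/(20 + Y) (f(Y) = 5 - (Y + Y)/(Y + 20) = 5 - 2*Y/(20 + Y))
631/f(-31) = 631/(((100 + 3*(-31))/(20 - 31))) = 631/(((100 - 93)/(-11))) = 631/((-1/11*7)) = 631/(-7/11) = 631*(-11/7) = -6941/7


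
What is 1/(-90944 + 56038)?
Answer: -1/34906 ≈ -2.8648e-5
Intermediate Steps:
1/(-90944 + 56038) = 1/(-34906) = -1/34906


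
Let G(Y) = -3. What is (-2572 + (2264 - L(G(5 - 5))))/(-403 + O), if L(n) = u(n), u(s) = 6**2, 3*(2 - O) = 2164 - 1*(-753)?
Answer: 129/515 ≈ 0.25049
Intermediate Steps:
O = -2911/3 (O = 2 - (2164 - 1*(-753))/3 = 2 - (2164 + 753)/3 = 2 - 1/3*2917 = 2 - 2917/3 = -2911/3 ≈ -970.33)
u(s) = 36
L(n) = 36
(-2572 + (2264 - L(G(5 - 5))))/(-403 + O) = (-2572 + (2264 - 1*36))/(-403 - 2911/3) = (-2572 + (2264 - 36))/(-4120/3) = (-2572 + 2228)*(-3/4120) = -344*(-3/4120) = 129/515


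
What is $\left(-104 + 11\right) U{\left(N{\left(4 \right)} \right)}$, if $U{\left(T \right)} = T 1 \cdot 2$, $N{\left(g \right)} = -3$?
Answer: $558$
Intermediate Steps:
$U{\left(T \right)} = 2 T$ ($U{\left(T \right)} = T 2 = 2 T$)
$\left(-104 + 11\right) U{\left(N{\left(4 \right)} \right)} = \left(-104 + 11\right) 2 \left(-3\right) = \left(-93\right) \left(-6\right) = 558$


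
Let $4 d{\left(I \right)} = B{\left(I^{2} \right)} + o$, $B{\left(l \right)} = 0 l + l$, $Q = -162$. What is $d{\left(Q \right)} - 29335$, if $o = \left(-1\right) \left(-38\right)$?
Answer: $- \frac{45529}{2} \approx -22765.0$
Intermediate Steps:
$o = 38$
$B{\left(l \right)} = l$ ($B{\left(l \right)} = 0 + l = l$)
$d{\left(I \right)} = \frac{19}{2} + \frac{I^{2}}{4}$ ($d{\left(I \right)} = \frac{I^{2} + 38}{4} = \frac{38 + I^{2}}{4} = \frac{19}{2} + \frac{I^{2}}{4}$)
$d{\left(Q \right)} - 29335 = \left(\frac{19}{2} + \frac{\left(-162\right)^{2}}{4}\right) - 29335 = \left(\frac{19}{2} + \frac{1}{4} \cdot 26244\right) - 29335 = \left(\frac{19}{2} + 6561\right) - 29335 = \frac{13141}{2} - 29335 = - \frac{45529}{2}$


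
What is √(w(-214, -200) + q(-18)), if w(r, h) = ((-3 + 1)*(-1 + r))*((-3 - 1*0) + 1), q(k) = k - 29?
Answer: I*√907 ≈ 30.116*I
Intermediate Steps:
q(k) = -29 + k
w(r, h) = -4 + 4*r (w(r, h) = (-2*(-1 + r))*((-3 + 0) + 1) = (2 - 2*r)*(-3 + 1) = (2 - 2*r)*(-2) = -4 + 4*r)
√(w(-214, -200) + q(-18)) = √((-4 + 4*(-214)) + (-29 - 18)) = √((-4 - 856) - 47) = √(-860 - 47) = √(-907) = I*√907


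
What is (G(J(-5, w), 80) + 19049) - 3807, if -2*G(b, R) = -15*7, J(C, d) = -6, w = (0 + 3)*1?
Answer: 30589/2 ≈ 15295.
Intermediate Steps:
w = 3 (w = 3*1 = 3)
G(b, R) = 105/2 (G(b, R) = -(-15)*7/2 = -1/2*(-105) = 105/2)
(G(J(-5, w), 80) + 19049) - 3807 = (105/2 + 19049) - 3807 = 38203/2 - 3807 = 30589/2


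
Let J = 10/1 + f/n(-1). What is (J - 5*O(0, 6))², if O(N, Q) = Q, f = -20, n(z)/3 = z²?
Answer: 6400/9 ≈ 711.11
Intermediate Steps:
n(z) = 3*z²
J = 10/3 (J = 10/1 - 20/(3*(-1)²) = 10*1 - 20/(3*1) = 10 - 20/3 = 10/3 ≈ 3.3333)
(J - 5*O(0, 6))² = (10/3 - 5*6)² = (10/3 - 30)² = (-80/3)² = 6400/9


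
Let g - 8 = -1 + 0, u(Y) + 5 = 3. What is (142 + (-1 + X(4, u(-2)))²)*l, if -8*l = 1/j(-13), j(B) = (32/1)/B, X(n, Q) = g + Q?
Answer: 1027/128 ≈ 8.0234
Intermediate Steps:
u(Y) = -2 (u(Y) = -5 + 3 = -2)
g = 7 (g = 8 + (-1 + 0) = 8 - 1 = 7)
X(n, Q) = 7 + Q
j(B) = 32/B (j(B) = (32*1)/B = 32/B)
l = 13/256 (l = -1/(8*(32/(-13))) = -1/(8*(32*(-1/13))) = -1/(8*(-32/13)) = -⅛*(-13/32) = 13/256 ≈ 0.050781)
(142 + (-1 + X(4, u(-2)))²)*l = (142 + (-1 + (7 - 2))²)*(13/256) = (142 + (-1 + 5)²)*(13/256) = (142 + 4²)*(13/256) = (142 + 16)*(13/256) = 158*(13/256) = 1027/128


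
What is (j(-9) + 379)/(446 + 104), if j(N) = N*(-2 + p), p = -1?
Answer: 203/275 ≈ 0.73818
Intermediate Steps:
j(N) = -3*N (j(N) = N*(-2 - 1) = N*(-3) = -3*N)
(j(-9) + 379)/(446 + 104) = (-3*(-9) + 379)/(446 + 104) = (27 + 379)/550 = 406*(1/550) = 203/275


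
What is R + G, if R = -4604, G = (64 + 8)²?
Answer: 580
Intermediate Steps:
G = 5184 (G = 72² = 5184)
R + G = -4604 + 5184 = 580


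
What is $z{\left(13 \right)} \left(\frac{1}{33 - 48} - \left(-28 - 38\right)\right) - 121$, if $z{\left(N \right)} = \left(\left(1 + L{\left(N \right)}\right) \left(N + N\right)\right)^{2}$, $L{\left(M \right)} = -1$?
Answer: $-121$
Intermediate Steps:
$z{\left(N \right)} = 0$ ($z{\left(N \right)} = \left(\left(1 - 1\right) \left(N + N\right)\right)^{2} = \left(0 \cdot 2 N\right)^{2} = 0^{2} = 0$)
$z{\left(13 \right)} \left(\frac{1}{33 - 48} - \left(-28 - 38\right)\right) - 121 = 0 \left(\frac{1}{33 - 48} - \left(-28 - 38\right)\right) - 121 = 0 \left(\frac{1}{-15} - \left(-28 - 38\right)\right) - 121 = 0 \left(- \frac{1}{15} - -66\right) - 121 = 0 \left(- \frac{1}{15} + 66\right) - 121 = 0 \cdot \frac{989}{15} - 121 = 0 - 121 = -121$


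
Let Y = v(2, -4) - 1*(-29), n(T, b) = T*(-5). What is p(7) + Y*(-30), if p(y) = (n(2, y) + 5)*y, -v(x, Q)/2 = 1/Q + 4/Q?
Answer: -980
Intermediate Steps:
n(T, b) = -5*T
v(x, Q) = -10/Q (v(x, Q) = -2*(1/Q + 4/Q) = -10/Q)
p(y) = -5*y (p(y) = (-5*2 + 5)*y = (-10 + 5)*y = -5*y)
Y = 63/2 (Y = -10/(-4) - 1*(-29) = -10*(-¼) + 29 = 5/2 + 29 = 63/2 ≈ 31.500)
p(7) + Y*(-30) = -5*7 + (63/2)*(-30) = -35 - 945 = -980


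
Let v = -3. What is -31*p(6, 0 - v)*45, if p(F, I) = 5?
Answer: -6975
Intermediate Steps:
-31*p(6, 0 - v)*45 = -31*5*45 = -155*45 = -6975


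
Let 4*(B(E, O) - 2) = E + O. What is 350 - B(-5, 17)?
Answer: 345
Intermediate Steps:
B(E, O) = 2 + E/4 + O/4 (B(E, O) = 2 + (E + O)/4 = 2 + (E/4 + O/4) = 2 + E/4 + O/4)
350 - B(-5, 17) = 350 - (2 + (1/4)*(-5) + (1/4)*17) = 350 - (2 - 5/4 + 17/4) = 350 - 1*5 = 350 - 5 = 345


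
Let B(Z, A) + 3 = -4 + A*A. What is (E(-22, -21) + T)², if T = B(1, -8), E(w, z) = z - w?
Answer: 3364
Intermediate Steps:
B(Z, A) = -7 + A² (B(Z, A) = -3 + (-4 + A*A) = -3 + (-4 + A²) = -7 + A²)
T = 57 (T = -7 + (-8)² = -7 + 64 = 57)
(E(-22, -21) + T)² = ((-21 - 1*(-22)) + 57)² = ((-21 + 22) + 57)² = (1 + 57)² = 58² = 3364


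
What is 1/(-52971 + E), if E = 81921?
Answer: 1/28950 ≈ 3.4542e-5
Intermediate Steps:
1/(-52971 + E) = 1/(-52971 + 81921) = 1/28950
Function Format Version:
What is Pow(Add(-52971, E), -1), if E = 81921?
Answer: Rational(1, 28950) ≈ 3.4542e-5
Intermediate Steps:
Pow(Add(-52971, E), -1) = Pow(Add(-52971, 81921), -1) = Pow(28950, -1) = Rational(1, 28950)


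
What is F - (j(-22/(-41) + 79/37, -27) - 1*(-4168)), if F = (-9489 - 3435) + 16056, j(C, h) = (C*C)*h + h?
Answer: -1878476758/2301289 ≈ -816.27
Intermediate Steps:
j(C, h) = h + h*C² (j(C, h) = C²*h + h = h*C² + h = h + h*C²)
F = 3132 (F = -12924 + 16056 = 3132)
F - (j(-22/(-41) + 79/37, -27) - 1*(-4168)) = 3132 - (-27*(1 + (-22/(-41) + 79/37)²) - 1*(-4168)) = 3132 - (-27*(1 + (-22*(-1/41) + 79*(1/37))²) + 4168) = 3132 - (-27*(1 + (22/41 + 79/37)²) + 4168) = 3132 - (-27*(1 + (4053/1517)²) + 4168) = 3132 - (-27*(1 + 16426809/2301289) + 4168) = 3132 - (-27*18728098/2301289 + 4168) = 3132 - (-505658646/2301289 + 4168) = 3132 - 1*9086113906/2301289 = 3132 - 9086113906/2301289 = -1878476758/2301289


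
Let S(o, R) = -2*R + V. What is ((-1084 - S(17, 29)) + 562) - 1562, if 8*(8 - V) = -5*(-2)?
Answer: -8131/4 ≈ -2032.8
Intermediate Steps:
V = 27/4 (V = 8 - (-5)*(-2)/8 = 8 - ⅛*10 = 8 - 5/4 = 27/4 ≈ 6.7500)
S(o, R) = 27/4 - 2*R (S(o, R) = -2*R + 27/4 = 27/4 - 2*R)
((-1084 - S(17, 29)) + 562) - 1562 = ((-1084 - (27/4 - 2*29)) + 562) - 1562 = ((-1084 - (27/4 - 58)) + 562) - 1562 = ((-1084 - 1*(-205/4)) + 562) - 1562 = ((-1084 + 205/4) + 562) - 1562 = (-4131/4 + 562) - 1562 = -1883/4 - 1562 = -8131/4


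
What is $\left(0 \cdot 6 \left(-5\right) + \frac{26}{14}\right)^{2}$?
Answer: $\frac{169}{49} \approx 3.449$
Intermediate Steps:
$\left(0 \cdot 6 \left(-5\right) + \frac{26}{14}\right)^{2} = \left(0 \left(-5\right) + 26 \cdot \frac{1}{14}\right)^{2} = \left(0 + \frac{13}{7}\right)^{2} = \left(\frac{13}{7}\right)^{2} = \frac{169}{49}$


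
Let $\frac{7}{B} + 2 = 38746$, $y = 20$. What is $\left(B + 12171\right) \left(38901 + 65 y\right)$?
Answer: $\frac{18956911439431}{38744} \approx 4.8929 \cdot 10^{8}$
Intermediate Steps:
$B = \frac{7}{38744}$ ($B = \frac{7}{-2 + 38746} = \frac{7}{38744} \approx 0.00018067$)
$\left(B + 12171\right) \left(38901 + 65 y\right) = \left(\frac{7}{38744} + 12171\right) \left(38901 + 65 \cdot 20\right) = \frac{471553231 \left(38901 + 1300\right)}{38744} = \frac{471553231}{38744} \cdot 40201 = \frac{18956911439431}{38744}$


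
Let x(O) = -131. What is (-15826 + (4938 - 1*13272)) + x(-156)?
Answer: -24291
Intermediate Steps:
(-15826 + (4938 - 1*13272)) + x(-156) = (-15826 + (4938 - 1*13272)) - 131 = (-15826 + (4938 - 13272)) - 131 = (-15826 - 8334) - 131 = -24160 - 131 = -24291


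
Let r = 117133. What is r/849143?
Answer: 117133/849143 ≈ 0.13794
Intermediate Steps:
r/849143 = 117133/849143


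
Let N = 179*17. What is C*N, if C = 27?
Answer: 82161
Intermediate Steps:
N = 3043
C*N = 27*3043 = 82161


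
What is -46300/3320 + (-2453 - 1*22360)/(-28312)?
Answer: -30711661/2349896 ≈ -13.069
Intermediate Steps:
-46300/3320 + (-2453 - 1*22360)/(-28312) = -46300*1/3320 + (-2453 - 22360)*(-1/28312) = -2315/166 - 24813*(-1/28312) = -2315/166 + 24813/28312 = -30711661/2349896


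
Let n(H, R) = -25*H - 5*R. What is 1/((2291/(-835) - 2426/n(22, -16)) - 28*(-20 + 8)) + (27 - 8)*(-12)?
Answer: -3028077547/13281214 ≈ -228.00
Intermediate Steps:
1/((2291/(-835) - 2426/n(22, -16)) - 28*(-20 + 8)) + (27 - 8)*(-12) = 1/((2291/(-835) - 2426/(-25*22 - 5*(-16))) - 28*(-20 + 8)) + (27 - 8)*(-12) = 1/((2291*(-1/835) - 2426/(-550 + 80)) - 28*(-12)) + 19*(-12) = 1/((-2291/835 - 2426/(-470)) + 336) - 228 = 1/((-2291/835 - 2426*(-1/470)) + 336) - 228 = 1/((-2291/835 + 1213/235) + 336) - 228 = 1/(94894/39245 + 336) - 228 = 1/(13281214/39245) - 228 = 39245/13281214 - 228 = -3028077547/13281214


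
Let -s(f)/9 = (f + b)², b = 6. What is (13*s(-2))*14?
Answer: -26208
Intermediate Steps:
s(f) = -9*(6 + f)² (s(f) = -9*(f + 6)² = -9*(6 + f)²)
(13*s(-2))*14 = (13*(-9*(6 - 2)²))*14 = (13*(-9*4²))*14 = (13*(-9*16))*14 = (13*(-144))*14 = -1872*14 = -26208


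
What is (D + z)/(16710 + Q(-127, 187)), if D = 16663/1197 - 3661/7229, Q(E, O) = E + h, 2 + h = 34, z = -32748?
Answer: -14908214206/7566919605 ≈ -1.9702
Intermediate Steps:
h = 32 (h = -2 + 34 = 32)
Q(E, O) = 32 + E (Q(E, O) = E + 32 = 32 + E)
D = 6109190/455427 (D = 16663*(1/1197) - 3661*1/7229 = 877/63 - 3661/7229 = 6109190/455427 ≈ 13.414)
(D + z)/(16710 + Q(-127, 187)) = (6109190/455427 - 32748)/(16710 + (32 - 127)) = -14908214206/(455427*(16710 - 95)) = -14908214206/455427/16615 = -14908214206/455427*1/16615 = -14908214206/7566919605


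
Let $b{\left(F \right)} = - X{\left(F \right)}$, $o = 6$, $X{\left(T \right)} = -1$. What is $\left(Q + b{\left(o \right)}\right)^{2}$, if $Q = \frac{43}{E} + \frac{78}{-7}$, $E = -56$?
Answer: $\frac{373321}{3136} \approx 119.04$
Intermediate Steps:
$Q = - \frac{667}{56}$ ($Q = \frac{43}{-56} + \frac{78}{-7} = 43 \left(- \frac{1}{56}\right) + 78 \left(- \frac{1}{7}\right) = - \frac{43}{56} - \frac{78}{7} = - \frac{667}{56} \approx -11.911$)
$b{\left(F \right)} = 1$ ($b{\left(F \right)} = \left(-1\right) \left(-1\right) = 1$)
$\left(Q + b{\left(o \right)}\right)^{2} = \left(- \frac{667}{56} + 1\right)^{2} = \left(- \frac{611}{56}\right)^{2} = \frac{373321}{3136}$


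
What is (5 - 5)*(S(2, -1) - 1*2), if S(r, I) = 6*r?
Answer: 0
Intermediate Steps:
(5 - 5)*(S(2, -1) - 1*2) = (5 - 5)*(6*2 - 1*2) = 0*(12 - 2) = 0*10 = 0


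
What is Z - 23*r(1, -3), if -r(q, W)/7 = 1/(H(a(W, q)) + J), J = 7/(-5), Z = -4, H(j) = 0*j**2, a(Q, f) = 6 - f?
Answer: -119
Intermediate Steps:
H(j) = 0
J = -7/5 (J = 7*(-1/5) = -7/5 ≈ -1.4000)
r(q, W) = 5 (r(q, W) = -7/(0 - 7/5) = -7/(-7/5) = -7*(-5/7) = 5)
Z - 23*r(1, -3) = -4 - 23*5 = -4 - 115 = -119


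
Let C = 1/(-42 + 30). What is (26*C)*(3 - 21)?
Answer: 39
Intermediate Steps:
C = -1/12 (C = 1/(-12) = -1/12 ≈ -0.083333)
(26*C)*(3 - 21) = (26*(-1/12))*(3 - 21) = -13/6*(-18) = 39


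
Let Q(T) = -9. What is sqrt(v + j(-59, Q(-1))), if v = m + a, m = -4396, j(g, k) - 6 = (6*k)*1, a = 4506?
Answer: sqrt(62) ≈ 7.8740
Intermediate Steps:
j(g, k) = 6 + 6*k (j(g, k) = 6 + (6*k)*1 = 6 + 6*k)
v = 110 (v = -4396 + 4506 = 110)
sqrt(v + j(-59, Q(-1))) = sqrt(110 + (6 + 6*(-9))) = sqrt(110 + (6 - 54)) = sqrt(110 - 48) = sqrt(62)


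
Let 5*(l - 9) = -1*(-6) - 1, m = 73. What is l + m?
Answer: 83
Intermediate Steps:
l = 10 (l = 9 + (-1*(-6) - 1)/5 = 9 + (6 - 1)/5 = 9 + (⅕)*5 = 9 + 1 = 10)
l + m = 10 + 73 = 83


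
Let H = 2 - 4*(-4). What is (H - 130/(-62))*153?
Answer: 95319/31 ≈ 3074.8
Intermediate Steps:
H = 18 (H = 2 + 16 = 18)
(H - 130/(-62))*153 = (18 - 130/(-62))*153 = (18 - 130*(-1/62))*153 = (18 + 65/31)*153 = (623/31)*153 = 95319/31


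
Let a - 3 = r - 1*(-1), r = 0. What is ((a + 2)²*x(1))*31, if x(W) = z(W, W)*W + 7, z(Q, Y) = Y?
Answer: 8928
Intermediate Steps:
a = 4 (a = 3 + (0 - 1*(-1)) = 3 + (0 + 1) = 3 + 1 = 4)
x(W) = 7 + W² (x(W) = W*W + 7 = W² + 7 = 7 + W²)
((a + 2)²*x(1))*31 = ((4 + 2)²*(7 + 1²))*31 = (6²*(7 + 1))*31 = (36*8)*31 = 288*31 = 8928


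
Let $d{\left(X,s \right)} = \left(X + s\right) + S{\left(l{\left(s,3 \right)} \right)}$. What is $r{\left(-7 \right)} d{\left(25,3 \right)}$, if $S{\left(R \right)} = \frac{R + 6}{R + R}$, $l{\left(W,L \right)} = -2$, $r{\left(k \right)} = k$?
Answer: $-189$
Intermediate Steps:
$S{\left(R \right)} = \frac{6 + R}{2 R}$
$d{\left(X,s \right)} = -1 + X + s$ ($d{\left(X,s \right)} = \left(X + s\right) + \frac{6 - 2}{2 \left(-2\right)} = \left(X + s\right) + \frac{1}{2} \left(- \frac{1}{2}\right) 4 = \left(X + s\right) - 1 = -1 + X + s$)
$r{\left(-7 \right)} d{\left(25,3 \right)} = - 7 \left(-1 + 25 + 3\right) = \left(-7\right) 27 = -189$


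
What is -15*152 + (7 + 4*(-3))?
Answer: -2285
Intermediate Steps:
-15*152 + (7 + 4*(-3)) = -2280 + (7 - 12) = -2280 - 5 = -2285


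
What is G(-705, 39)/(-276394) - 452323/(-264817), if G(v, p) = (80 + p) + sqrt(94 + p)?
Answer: 124987850039/73193829898 - sqrt(133)/276394 ≈ 1.7076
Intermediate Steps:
G(v, p) = 80 + p + sqrt(94 + p)
G(-705, 39)/(-276394) - 452323/(-264817) = (80 + 39 + sqrt(94 + 39))/(-276394) - 452323/(-264817) = (80 + 39 + sqrt(133))*(-1/276394) - 452323*(-1/264817) = (119 + sqrt(133))*(-1/276394) + 452323/264817 = (-119/276394 - sqrt(133)/276394) + 452323/264817 = 124987850039/73193829898 - sqrt(133)/276394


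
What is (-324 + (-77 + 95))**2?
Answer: 93636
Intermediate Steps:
(-324 + (-77 + 95))**2 = (-324 + 18)**2 = (-306)**2 = 93636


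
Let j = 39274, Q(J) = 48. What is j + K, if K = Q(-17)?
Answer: 39322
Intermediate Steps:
K = 48
j + K = 39274 + 48 = 39322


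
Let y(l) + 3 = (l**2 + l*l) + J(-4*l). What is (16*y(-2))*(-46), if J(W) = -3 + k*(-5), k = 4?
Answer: 13248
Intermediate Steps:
J(W) = -23 (J(W) = -3 + 4*(-5) = -3 - 20 = -23)
y(l) = -26 + 2*l**2 (y(l) = -3 + ((l**2 + l*l) - 23) = -3 + ((l**2 + l**2) - 23) = -3 + (2*l**2 - 23) = -3 + (-23 + 2*l**2) = -26 + 2*l**2)
(16*y(-2))*(-46) = (16*(-26 + 2*(-2)**2))*(-46) = (16*(-26 + 2*4))*(-46) = (16*(-26 + 8))*(-46) = (16*(-18))*(-46) = -288*(-46) = 13248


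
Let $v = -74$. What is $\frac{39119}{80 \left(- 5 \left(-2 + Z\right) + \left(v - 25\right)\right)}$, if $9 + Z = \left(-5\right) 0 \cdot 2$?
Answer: $- \frac{39119}{3520} \approx -11.113$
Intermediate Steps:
$Z = -9$ ($Z = -9 + \left(-5\right) 0 \cdot 2 = -9 + 0 \cdot 2 = -9 + 0 = -9$)
$\frac{39119}{80 \left(- 5 \left(-2 + Z\right) + \left(v - 25\right)\right)} = \frac{39119}{80 \left(- 5 \left(-2 - 9\right) - 99\right)} = \frac{39119}{80 \left(\left(-5\right) \left(-11\right) - 99\right)} = \frac{39119}{80 \left(55 - 99\right)} = \frac{39119}{80 \left(-44\right)} = \frac{39119}{-3520} = 39119 \left(- \frac{1}{3520}\right) = - \frac{39119}{3520}$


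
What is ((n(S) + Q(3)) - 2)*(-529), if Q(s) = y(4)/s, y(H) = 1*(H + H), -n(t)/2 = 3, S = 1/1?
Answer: 8464/3 ≈ 2821.3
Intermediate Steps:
S = 1
n(t) = -6 (n(t) = -2*3 = -6)
y(H) = 2*H (y(H) = 1*(2*H) = 2*H)
Q(s) = 8/s (Q(s) = (2*4)/s = 8/s)
((n(S) + Q(3)) - 2)*(-529) = ((-6 + 8/3) - 2)*(-529) = (-10/3 - 2)*(-529) = -16/3*(-529) = 8464/3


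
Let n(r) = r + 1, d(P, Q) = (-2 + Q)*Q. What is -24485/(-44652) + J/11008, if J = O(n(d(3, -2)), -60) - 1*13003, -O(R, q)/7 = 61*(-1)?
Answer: -2281349/3840072 ≈ -0.59409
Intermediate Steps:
d(P, Q) = Q*(-2 + Q)
n(r) = 1 + r
O(R, q) = 427 (O(R, q) = -427*(-1) = -7*(-61) = 427)
J = -12576 (J = 427 - 1*13003 = 427 - 13003 = -12576)
-24485/(-44652) + J/11008 = -24485/(-44652) - 12576/11008 = -24485*(-1/44652) - 12576*1/11008 = 24485/44652 - 393/344 = -2281349/3840072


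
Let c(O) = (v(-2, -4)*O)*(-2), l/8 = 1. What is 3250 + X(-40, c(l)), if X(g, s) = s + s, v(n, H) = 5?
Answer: 3090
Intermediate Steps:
l = 8 (l = 8*1 = 8)
c(O) = -10*O (c(O) = (5*O)*(-2) = -10*O)
X(g, s) = 2*s
3250 + X(-40, c(l)) = 3250 + 2*(-10*8) = 3250 + 2*(-80) = 3250 - 160 = 3090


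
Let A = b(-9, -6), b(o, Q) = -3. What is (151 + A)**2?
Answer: 21904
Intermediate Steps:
A = -3
(151 + A)**2 = (151 - 3)**2 = 148**2 = 21904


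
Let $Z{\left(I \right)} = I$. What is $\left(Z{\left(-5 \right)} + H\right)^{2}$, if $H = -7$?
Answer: $144$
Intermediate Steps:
$\left(Z{\left(-5 \right)} + H\right)^{2} = \left(-5 - 7\right)^{2} = \left(-12\right)^{2} = 144$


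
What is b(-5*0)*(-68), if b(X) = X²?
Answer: 0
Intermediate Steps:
b(-5*0)*(-68) = (-5*0)²*(-68) = 0²*(-68) = 0*(-68) = 0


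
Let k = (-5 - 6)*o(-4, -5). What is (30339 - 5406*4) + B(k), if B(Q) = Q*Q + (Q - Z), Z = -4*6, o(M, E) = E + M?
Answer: 18639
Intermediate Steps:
Z = -24
k = 99 (k = (-5 - 6)*(-5 - 4) = -11*(-9) = 99)
B(Q) = 24 + Q + Q² (B(Q) = Q*Q + (Q - 1*(-24)) = Q² + (Q + 24) = Q² + (24 + Q) = 24 + Q + Q²)
(30339 - 5406*4) + B(k) = (30339 - 5406*4) + (24 + 99 + 99²) = (30339 - 21624) + (24 + 99 + 9801) = 8715 + 9924 = 18639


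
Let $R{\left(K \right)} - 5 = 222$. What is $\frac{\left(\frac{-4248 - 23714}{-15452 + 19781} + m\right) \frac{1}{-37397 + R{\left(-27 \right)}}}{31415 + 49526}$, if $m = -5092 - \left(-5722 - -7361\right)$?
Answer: $\frac{29166461}{13024129703130} \approx 2.2394 \cdot 10^{-6}$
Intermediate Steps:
$m = -6731$ ($m = -5092 - \left(-5722 + 7361\right) = -5092 - 1639 = -6731$)
$R{\left(K \right)} = 227$ ($R{\left(K \right)} = 5 + 222 = 227$)
$\frac{\left(\frac{-4248 - 23714}{-15452 + 19781} + m\right) \frac{1}{-37397 + R{\left(-27 \right)}}}{31415 + 49526} = \frac{\left(\frac{-4248 - 23714}{-15452 + 19781} - 6731\right) \frac{1}{-37397 + 227}}{31415 + 49526} = \frac{\left(- \frac{27962}{4329} - 6731\right) \frac{1}{-37170}}{80941} = \left(\left(-27962\right) \frac{1}{4329} - 6731\right) \left(- \frac{1}{37170}\right) \frac{1}{80941} = \left(- \frac{27962}{4329} - 6731\right) \left(- \frac{1}{37170}\right) \frac{1}{80941} = \left(- \frac{29166461}{4329}\right) \left(- \frac{1}{37170}\right) \frac{1}{80941} = \frac{29166461}{160908930} \cdot \frac{1}{80941} = \frac{29166461}{13024129703130}$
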